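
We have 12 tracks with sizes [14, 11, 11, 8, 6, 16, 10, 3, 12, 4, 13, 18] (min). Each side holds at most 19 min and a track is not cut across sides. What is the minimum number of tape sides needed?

8

Total = 18 + 16 + 14 + 13 + 12 + 11 + 11 + 10 + 8 + 6 + 4 + 3 = 126 min.
Lower bound: ⌈126/19⌉ = 7 tape sides.
Also, 8 tracks each exceed 19/2 min, and no two of those can share a side, so at least 8 tape sides are needed.
A packing using 8 tape sides:
  side 1: 18 = 18
  side 2: 16 + 3 = 19
  side 3: 14 + 4 = 18
  side 4: 13 + 6 = 19
  side 5: 12 = 12
  side 6: 11 + 8 = 19
  side 7: 11 = 11
  side 8: 10 = 10
This matches the lower bound, so 8 is optimal.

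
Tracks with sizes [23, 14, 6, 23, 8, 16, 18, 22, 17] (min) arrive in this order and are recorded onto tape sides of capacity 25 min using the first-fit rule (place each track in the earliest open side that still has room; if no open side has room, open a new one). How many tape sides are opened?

  23 → side 1 (new)  [load 23/25]
  14 → side 2 (new)  [load 14/25]
  6 → side 2  [load 20/25]
  23 → side 3 (new)  [load 23/25]
  8 → side 4 (new)  [load 8/25]
  16 → side 4  [load 24/25]
  18 → side 5 (new)  [load 18/25]
  22 → side 6 (new)  [load 22/25]
  17 → side 7 (new)  [load 17/25]
7 tape sides opened.

7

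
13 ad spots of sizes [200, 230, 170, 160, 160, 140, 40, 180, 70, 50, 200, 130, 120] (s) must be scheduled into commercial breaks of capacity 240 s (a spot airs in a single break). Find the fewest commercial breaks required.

10

Total = 230 + 200 + 200 + 180 + 170 + 160 + 160 + 140 + 130 + 120 + 70 + 50 + 40 = 1850 s.
Lower bound: ⌈1850/240⌉ = 8 commercial breaks.
Also, 9 ad spots each exceed 120 s, and no two of those can share a break, so at least 9 commercial breaks are needed.
A packing using 10 commercial breaks:
  break 1: 230 = 230
  break 2: 200 + 40 = 240
  break 3: 200 = 200
  break 4: 180 + 50 = 230
  break 5: 170 + 70 = 240
  break 6: 160 = 160
  break 7: 160 = 160
  break 8: 140 = 140
  break 9: 130 = 130
  break 10: 120 = 120
No arrangement into 9 commercial breaks stays within capacity, so 10 is optimal.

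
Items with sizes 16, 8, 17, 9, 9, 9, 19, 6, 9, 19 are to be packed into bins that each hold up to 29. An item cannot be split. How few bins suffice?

Total = 19 + 19 + 17 + 16 + 9 + 9 + 9 + 9 + 8 + 6 = 121.
Lower bound: ⌈121/29⌉ = 5 bins.
A packing using 5 bins:
  bin 1: 19 + 9 = 28
  bin 2: 19 + 9 = 28
  bin 3: 17 + 9 = 26
  bin 4: 16 + 9 = 25
  bin 5: 8 + 6 = 14
This matches the lower bound, so 5 is optimal.

5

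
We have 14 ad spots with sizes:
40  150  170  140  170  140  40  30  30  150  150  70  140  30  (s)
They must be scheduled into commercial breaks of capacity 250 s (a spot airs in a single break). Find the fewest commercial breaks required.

8

Total = 170 + 170 + 150 + 150 + 150 + 140 + 140 + 140 + 70 + 40 + 40 + 30 + 30 + 30 = 1450 s.
Lower bound: ⌈1450/250⌉ = 6 commercial breaks.
Also, 8 ad spots each exceed 125 s, and no two of those can share a break, so at least 8 commercial breaks are needed.
A packing using 8 commercial breaks:
  break 1: 170 + 70 = 240
  break 2: 170 + 40 + 40 = 250
  break 3: 150 + 30 + 30 + 30 = 240
  break 4: 150 = 150
  break 5: 150 = 150
  break 6: 140 = 140
  break 7: 140 = 140
  break 8: 140 = 140
This matches the lower bound, so 8 is optimal.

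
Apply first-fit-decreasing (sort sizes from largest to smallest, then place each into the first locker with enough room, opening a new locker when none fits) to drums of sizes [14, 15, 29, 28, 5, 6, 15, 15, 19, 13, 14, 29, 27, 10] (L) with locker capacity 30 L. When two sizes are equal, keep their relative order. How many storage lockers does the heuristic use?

Sorted descending: 29, 29, 28, 27, 19, 15, 15, 15, 14, 14, 13, 10, 6, 5.
  29 → locker 1 (new)  [load 29/30]
  29 → locker 2 (new)  [load 29/30]
  28 → locker 3 (new)  [load 28/30]
  27 → locker 4 (new)  [load 27/30]
  19 → locker 5 (new)  [load 19/30]
  15 → locker 6 (new)  [load 15/30]
  15 → locker 6  [load 30/30]
  15 → locker 7 (new)  [load 15/30]
  14 → locker 7  [load 29/30]
  14 → locker 8 (new)  [load 14/30]
  13 → locker 8  [load 27/30]
  10 → locker 5  [load 29/30]
  6 → locker 9 (new)  [load 6/30]
  5 → locker 9  [load 11/30]
9 storage lockers opened.

9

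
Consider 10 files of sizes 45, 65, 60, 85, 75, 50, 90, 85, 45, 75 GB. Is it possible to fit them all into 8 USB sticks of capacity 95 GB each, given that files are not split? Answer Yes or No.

Total = 675 GB; ⌈675/95⌉ = 8.
The bound of 8 does not rule out 8, but exhaustive search shows no assignment into 8 USB sticks of capacity 95 GB exists — the minimum is 9.

No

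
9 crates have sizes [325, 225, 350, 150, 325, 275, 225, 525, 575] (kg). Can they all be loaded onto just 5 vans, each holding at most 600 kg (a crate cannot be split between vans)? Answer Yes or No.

No

Total = 2975 kg; ⌈2975/600⌉ = 5.
The bound of 5 does not rule out 5, but exhaustive search shows no assignment into 5 vans of capacity 600 kg exists — the minimum is 6.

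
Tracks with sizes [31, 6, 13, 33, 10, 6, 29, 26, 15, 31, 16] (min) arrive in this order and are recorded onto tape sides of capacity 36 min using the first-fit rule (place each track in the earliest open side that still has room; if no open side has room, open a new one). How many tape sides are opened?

  31 → side 1 (new)  [load 31/36]
  6 → side 2 (new)  [load 6/36]
  13 → side 2  [load 19/36]
  33 → side 3 (new)  [load 33/36]
  10 → side 2  [load 29/36]
  6 → side 2  [load 35/36]
  29 → side 4 (new)  [load 29/36]
  26 → side 5 (new)  [load 26/36]
  15 → side 6 (new)  [load 15/36]
  31 → side 7 (new)  [load 31/36]
  16 → side 6  [load 31/36]
7 tape sides opened.

7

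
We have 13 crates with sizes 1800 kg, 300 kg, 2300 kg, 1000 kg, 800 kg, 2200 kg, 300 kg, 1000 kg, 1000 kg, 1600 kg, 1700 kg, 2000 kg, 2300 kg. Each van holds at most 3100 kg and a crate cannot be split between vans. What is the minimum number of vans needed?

7

Total = 2300 + 2300 + 2200 + 2000 + 1800 + 1700 + 1600 + 1000 + 1000 + 1000 + 800 + 300 + 300 = 18300 kg.
Lower bound: ⌈18300/3100⌉ = 6 vans.
Also, 7 crates each exceed 1550 kg, and no two of those can share a van, so at least 7 vans are needed.
A packing using 7 vans:
  van 1: 2300 + 800 = 3100
  van 2: 2300 + 300 + 300 = 2900
  van 3: 2200 = 2200
  van 4: 2000 + 1000 = 3000
  van 5: 1800 + 1000 = 2800
  van 6: 1700 + 1000 = 2700
  van 7: 1600 = 1600
This matches the lower bound, so 7 is optimal.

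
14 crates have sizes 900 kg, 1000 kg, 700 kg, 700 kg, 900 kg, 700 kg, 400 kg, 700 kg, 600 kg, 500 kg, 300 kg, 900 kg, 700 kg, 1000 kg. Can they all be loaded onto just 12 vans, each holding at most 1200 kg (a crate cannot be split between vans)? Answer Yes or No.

A valid assignment using 11 vans:
  van 1: 1000 = 1000
  van 2: 1000 = 1000
  van 3: 900 + 300 = 1200
  van 4: 900 = 900
  van 5: 900 = 900
  van 6: 700 + 500 = 1200
  van 7: 700 + 400 = 1100
  van 8: 700 = 700
  van 9: 700 = 700
  van 10: 700 = 700
  van 11: 600 = 600
That uses only 11 ≤ 12, so 12 vans are enough.

Yes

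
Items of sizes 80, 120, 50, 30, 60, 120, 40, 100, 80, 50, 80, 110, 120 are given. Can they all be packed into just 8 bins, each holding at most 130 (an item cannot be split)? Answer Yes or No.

No

Total = 1040; ⌈1040/130⌉ = 8.
The bound of 8 does not rule out 8, but exhaustive search shows no assignment into 8 bins of capacity 130 exists — the minimum is 9.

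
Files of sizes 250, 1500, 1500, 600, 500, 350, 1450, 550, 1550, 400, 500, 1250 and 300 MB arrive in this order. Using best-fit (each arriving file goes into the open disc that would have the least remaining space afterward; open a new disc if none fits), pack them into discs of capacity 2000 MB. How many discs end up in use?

  250 → disc 1 (new)  [load 250/2000]
  1500 → disc 1  [load 1750/2000]
  1500 → disc 2 (new)  [load 1500/2000]
  600 → disc 3 (new)  [load 600/2000]
  500 → disc 2  [load 2000/2000]
  350 → disc 3  [load 950/2000]
  1450 → disc 4 (new)  [load 1450/2000]
  550 → disc 4  [load 2000/2000]
  1550 → disc 5 (new)  [load 1550/2000]
  400 → disc 5  [load 1950/2000]
  500 → disc 3  [load 1450/2000]
  1250 → disc 6 (new)  [load 1250/2000]
  300 → disc 3  [load 1750/2000]
6 discs opened.

6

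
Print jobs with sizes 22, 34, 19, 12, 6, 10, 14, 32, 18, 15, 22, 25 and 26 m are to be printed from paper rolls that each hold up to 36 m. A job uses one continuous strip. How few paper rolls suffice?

Total = 34 + 32 + 26 + 25 + 22 + 22 + 19 + 18 + 15 + 14 + 12 + 10 + 6 = 255 m.
Lower bound: ⌈255/36⌉ = 8 paper rolls.
A packing using 8 paper rolls:
  roll 1: 34 = 34
  roll 2: 32 = 32
  roll 3: 26 + 10 = 36
  roll 4: 25 + 6 = 31
  roll 5: 22 + 14 = 36
  roll 6: 22 + 12 = 34
  roll 7: 19 + 15 = 34
  roll 8: 18 = 18
This matches the lower bound, so 8 is optimal.

8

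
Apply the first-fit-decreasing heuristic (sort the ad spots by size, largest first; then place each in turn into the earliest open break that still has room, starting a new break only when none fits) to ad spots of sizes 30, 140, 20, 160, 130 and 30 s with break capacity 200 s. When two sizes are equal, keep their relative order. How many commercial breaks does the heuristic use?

3

Sorted descending: 160, 140, 130, 30, 30, 20.
  160 → break 1 (new)  [load 160/200]
  140 → break 2 (new)  [load 140/200]
  130 → break 3 (new)  [load 130/200]
  30 → break 1  [load 190/200]
  30 → break 2  [load 170/200]
  20 → break 2  [load 190/200]
3 commercial breaks opened.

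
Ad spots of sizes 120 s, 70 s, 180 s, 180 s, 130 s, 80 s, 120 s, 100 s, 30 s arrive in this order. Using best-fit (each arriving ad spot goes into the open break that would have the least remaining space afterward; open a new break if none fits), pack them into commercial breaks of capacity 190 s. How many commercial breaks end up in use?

6

  120 → break 1 (new)  [load 120/190]
  70 → break 1  [load 190/190]
  180 → break 2 (new)  [load 180/190]
  180 → break 3 (new)  [load 180/190]
  130 → break 4 (new)  [load 130/190]
  80 → break 5 (new)  [load 80/190]
  120 → break 6 (new)  [load 120/190]
  100 → break 5  [load 180/190]
  30 → break 4  [load 160/190]
6 commercial breaks opened.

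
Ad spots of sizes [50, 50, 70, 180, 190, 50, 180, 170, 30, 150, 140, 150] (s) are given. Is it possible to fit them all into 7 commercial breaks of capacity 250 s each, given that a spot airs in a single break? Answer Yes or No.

Yes

A valid assignment using 7 commercial breaks:
  break 1: 190 + 50 = 240
  break 2: 180 + 70 = 250
  break 3: 180 + 50 = 230
  break 4: 170 + 50 + 30 = 250
  break 5: 150 = 150
  break 6: 150 = 150
  break 7: 140 = 140
Every load is within 250 s, so 7 commercial breaks suffice.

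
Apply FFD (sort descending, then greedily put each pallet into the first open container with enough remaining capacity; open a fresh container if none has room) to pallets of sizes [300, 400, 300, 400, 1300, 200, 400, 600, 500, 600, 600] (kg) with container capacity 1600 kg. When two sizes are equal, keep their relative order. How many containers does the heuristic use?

Sorted descending: 1300, 600, 600, 600, 500, 400, 400, 400, 300, 300, 200.
  1300 → container 1 (new)  [load 1300/1600]
  600 → container 2 (new)  [load 600/1600]
  600 → container 2  [load 1200/1600]
  600 → container 3 (new)  [load 600/1600]
  500 → container 3  [load 1100/1600]
  400 → container 2  [load 1600/1600]
  400 → container 3  [load 1500/1600]
  400 → container 4 (new)  [load 400/1600]
  300 → container 1  [load 1600/1600]
  300 → container 4  [load 700/1600]
  200 → container 4  [load 900/1600]
4 containers opened.

4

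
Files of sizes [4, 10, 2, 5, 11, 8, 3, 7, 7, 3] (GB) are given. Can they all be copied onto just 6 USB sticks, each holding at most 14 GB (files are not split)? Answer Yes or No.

Yes

A valid assignment using 5 USB sticks:
  USB stick 1: 11 + 3 = 14
  USB stick 2: 10 + 4 = 14
  USB stick 3: 8 + 5 = 13
  USB stick 4: 7 + 7 = 14
  USB stick 5: 3 + 2 = 5
That uses only 5 ≤ 6, so 6 USB sticks are enough.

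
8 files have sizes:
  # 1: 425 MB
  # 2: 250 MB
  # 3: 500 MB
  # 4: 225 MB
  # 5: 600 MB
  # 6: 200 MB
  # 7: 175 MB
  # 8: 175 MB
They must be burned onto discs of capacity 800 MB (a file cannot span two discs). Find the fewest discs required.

Total = 600 + 500 + 425 + 250 + 225 + 200 + 175 + 175 = 2550 MB.
Lower bound: ⌈2550/800⌉ = 4 discs.
A packing using 4 discs:
  disc 1: 600 + 200 = 800
  disc 2: 500 + 250 = 750
  disc 3: 425 + 225 = 650
  disc 4: 175 + 175 = 350
This matches the lower bound, so 4 is optimal.

4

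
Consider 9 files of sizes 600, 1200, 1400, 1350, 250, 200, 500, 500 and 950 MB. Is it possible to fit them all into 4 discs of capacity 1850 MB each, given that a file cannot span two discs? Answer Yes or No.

A valid assignment using 4 discs:
  disc 1: 1400 + 250 + 200 = 1850
  disc 2: 1350 + 500 = 1850
  disc 3: 1200 + 600 = 1800
  disc 4: 950 + 500 = 1450
Every load is within 1850 MB, so 4 discs suffice.

Yes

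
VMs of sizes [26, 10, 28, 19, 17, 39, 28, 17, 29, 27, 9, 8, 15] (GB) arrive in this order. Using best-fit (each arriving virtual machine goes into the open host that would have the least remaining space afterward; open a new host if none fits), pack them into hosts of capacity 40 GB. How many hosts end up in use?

  26 → host 1 (new)  [load 26/40]
  10 → host 1  [load 36/40]
  28 → host 2 (new)  [load 28/40]
  19 → host 3 (new)  [load 19/40]
  17 → host 3  [load 36/40]
  39 → host 4 (new)  [load 39/40]
  28 → host 5 (new)  [load 28/40]
  17 → host 6 (new)  [load 17/40]
  29 → host 7 (new)  [load 29/40]
  27 → host 8 (new)  [load 27/40]
  9 → host 7  [load 38/40]
  8 → host 2  [load 36/40]
  15 → host 6  [load 32/40]
8 hosts opened.

8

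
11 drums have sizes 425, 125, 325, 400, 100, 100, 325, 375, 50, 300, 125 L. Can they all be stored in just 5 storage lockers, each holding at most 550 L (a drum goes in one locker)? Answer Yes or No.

No

Total = 2650 L; ⌈2650/550⌉ = 5.
6 drums each exceed half the capacity and cannot share a locker, forcing at least 6 storage lockers.
At least 6 storage lockers are required, but only 5 are allowed.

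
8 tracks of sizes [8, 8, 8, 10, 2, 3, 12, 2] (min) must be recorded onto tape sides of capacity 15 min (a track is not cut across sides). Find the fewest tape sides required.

5

Total = 12 + 10 + 8 + 8 + 8 + 3 + 2 + 2 = 53 min.
Lower bound: ⌈53/15⌉ = 4 tape sides.
Also, 5 tracks each exceed 15/2 min, and no two of those can share a side, so at least 5 tape sides are needed.
A packing using 5 tape sides:
  side 1: 12 + 3 = 15
  side 2: 10 + 2 + 2 = 14
  side 3: 8 = 8
  side 4: 8 = 8
  side 5: 8 = 8
This matches the lower bound, so 5 is optimal.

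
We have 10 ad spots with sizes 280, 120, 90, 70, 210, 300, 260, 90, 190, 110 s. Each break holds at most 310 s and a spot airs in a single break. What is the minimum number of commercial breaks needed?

Total = 300 + 280 + 260 + 210 + 190 + 120 + 110 + 90 + 90 + 70 = 1720 s.
Lower bound: ⌈1720/310⌉ = 6 commercial breaks.
A packing using 6 commercial breaks:
  break 1: 300 = 300
  break 2: 280 = 280
  break 3: 260 = 260
  break 4: 210 + 90 = 300
  break 5: 190 + 120 = 310
  break 6: 110 + 90 + 70 = 270
This matches the lower bound, so 6 is optimal.

6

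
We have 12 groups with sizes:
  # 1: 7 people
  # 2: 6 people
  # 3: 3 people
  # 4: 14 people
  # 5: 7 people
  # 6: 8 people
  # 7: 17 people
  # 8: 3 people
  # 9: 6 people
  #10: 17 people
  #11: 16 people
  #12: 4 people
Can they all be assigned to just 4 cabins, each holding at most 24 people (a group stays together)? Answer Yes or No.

Total = 108 people; ⌈108/24⌉ = 5.
At least 5 cabins are required, but only 4 are allowed.

No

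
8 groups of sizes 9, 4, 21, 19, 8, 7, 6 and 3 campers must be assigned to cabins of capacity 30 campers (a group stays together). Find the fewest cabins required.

3

Total = 21 + 19 + 9 + 8 + 7 + 6 + 4 + 3 = 77 campers.
Lower bound: ⌈77/30⌉ = 3 cabins.
A packing using 3 cabins:
  cabin 1: 21 + 9 = 30
  cabin 2: 19 + 8 + 3 = 30
  cabin 3: 7 + 6 + 4 = 17
This matches the lower bound, so 3 is optimal.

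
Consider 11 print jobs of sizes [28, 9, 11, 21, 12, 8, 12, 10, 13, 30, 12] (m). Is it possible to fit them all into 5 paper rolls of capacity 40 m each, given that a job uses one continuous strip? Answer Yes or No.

Yes

A valid assignment using 5 paper rolls:
  roll 1: 30 + 10 = 40
  roll 2: 28 + 12 = 40
  roll 3: 21 + 13 = 34
  roll 4: 12 + 12 + 11 = 35
  roll 5: 9 + 8 = 17
Every load is within 40 m, so 5 paper rolls suffice.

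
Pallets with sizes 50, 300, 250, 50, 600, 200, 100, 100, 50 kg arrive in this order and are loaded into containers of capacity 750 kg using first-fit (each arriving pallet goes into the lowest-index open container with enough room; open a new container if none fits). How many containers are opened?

  50 → container 1 (new)  [load 50/750]
  300 → container 1  [load 350/750]
  250 → container 1  [load 600/750]
  50 → container 1  [load 650/750]
  600 → container 2 (new)  [load 600/750]
  200 → container 3 (new)  [load 200/750]
  100 → container 1  [load 750/750]
  100 → container 2  [load 700/750]
  50 → container 2  [load 750/750]
3 containers opened.

3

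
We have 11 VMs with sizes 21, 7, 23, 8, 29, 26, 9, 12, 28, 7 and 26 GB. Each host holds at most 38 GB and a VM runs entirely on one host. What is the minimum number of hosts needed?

Total = 29 + 28 + 26 + 26 + 23 + 21 + 12 + 9 + 8 + 7 + 7 = 196 GB.
Lower bound: ⌈196/38⌉ = 6 hosts.
A packing using 6 hosts:
  host 1: 29 + 9 = 38
  host 2: 28 + 8 = 36
  host 3: 26 + 12 = 38
  host 4: 26 + 7 = 33
  host 5: 23 + 7 = 30
  host 6: 21 = 21
This matches the lower bound, so 6 is optimal.

6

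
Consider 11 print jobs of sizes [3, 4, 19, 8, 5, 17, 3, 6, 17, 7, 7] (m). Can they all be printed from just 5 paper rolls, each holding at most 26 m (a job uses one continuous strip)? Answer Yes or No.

Yes

A valid assignment using 4 paper rolls:
  roll 1: 19 + 7 = 26
  roll 2: 17 + 8 = 25
  roll 3: 17 + 7 = 24
  roll 4: 6 + 5 + 4 + 3 + 3 = 21
That uses only 4 ≤ 5, so 5 paper rolls are enough.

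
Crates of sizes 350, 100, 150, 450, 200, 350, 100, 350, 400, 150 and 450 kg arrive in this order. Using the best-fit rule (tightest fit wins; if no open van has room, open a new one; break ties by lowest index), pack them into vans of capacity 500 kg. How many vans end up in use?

  350 → van 1 (new)  [load 350/500]
  100 → van 1  [load 450/500]
  150 → van 2 (new)  [load 150/500]
  450 → van 3 (new)  [load 450/500]
  200 → van 2  [load 350/500]
  350 → van 4 (new)  [load 350/500]
  100 → van 2  [load 450/500]
  350 → van 5 (new)  [load 350/500]
  400 → van 6 (new)  [load 400/500]
  150 → van 4  [load 500/500]
  450 → van 7 (new)  [load 450/500]
7 vans opened.

7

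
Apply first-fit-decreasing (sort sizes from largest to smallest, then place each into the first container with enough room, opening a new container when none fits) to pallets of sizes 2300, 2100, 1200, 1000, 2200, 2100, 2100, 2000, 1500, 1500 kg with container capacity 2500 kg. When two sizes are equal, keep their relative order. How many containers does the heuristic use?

Sorted descending: 2300, 2200, 2100, 2100, 2100, 2000, 1500, 1500, 1200, 1000.
  2300 → container 1 (new)  [load 2300/2500]
  2200 → container 2 (new)  [load 2200/2500]
  2100 → container 3 (new)  [load 2100/2500]
  2100 → container 4 (new)  [load 2100/2500]
  2100 → container 5 (new)  [load 2100/2500]
  2000 → container 6 (new)  [load 2000/2500]
  1500 → container 7 (new)  [load 1500/2500]
  1500 → container 8 (new)  [load 1500/2500]
  1200 → container 9 (new)  [load 1200/2500]
  1000 → container 7  [load 2500/2500]
9 containers opened.

9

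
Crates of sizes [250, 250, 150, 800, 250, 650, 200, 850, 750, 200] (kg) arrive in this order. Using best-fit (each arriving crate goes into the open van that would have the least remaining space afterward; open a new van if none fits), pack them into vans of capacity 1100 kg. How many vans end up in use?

  250 → van 1 (new)  [load 250/1100]
  250 → van 1  [load 500/1100]
  150 → van 1  [load 650/1100]
  800 → van 2 (new)  [load 800/1100]
  250 → van 2  [load 1050/1100]
  650 → van 3 (new)  [load 650/1100]
  200 → van 1  [load 850/1100]
  850 → van 4 (new)  [load 850/1100]
  750 → van 5 (new)  [load 750/1100]
  200 → van 1  [load 1050/1100]
5 vans opened.

5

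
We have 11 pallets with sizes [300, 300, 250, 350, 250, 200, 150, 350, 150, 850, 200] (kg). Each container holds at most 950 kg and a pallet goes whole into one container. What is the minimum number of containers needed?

Total = 850 + 350 + 350 + 300 + 300 + 250 + 250 + 200 + 200 + 150 + 150 = 3350 kg.
Lower bound: ⌈3350/950⌉ = 4 containers.
A packing using 4 containers:
  container 1: 850 = 850
  container 2: 350 + 350 + 250 = 950
  container 3: 300 + 300 + 250 = 850
  container 4: 200 + 200 + 150 + 150 = 700
This matches the lower bound, so 4 is optimal.

4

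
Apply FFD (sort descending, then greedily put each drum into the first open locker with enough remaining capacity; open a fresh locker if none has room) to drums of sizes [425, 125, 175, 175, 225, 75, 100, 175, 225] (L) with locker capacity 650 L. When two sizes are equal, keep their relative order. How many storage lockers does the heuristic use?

Sorted descending: 425, 225, 225, 175, 175, 175, 125, 100, 75.
  425 → locker 1 (new)  [load 425/650]
  225 → locker 1  [load 650/650]
  225 → locker 2 (new)  [load 225/650]
  175 → locker 2  [load 400/650]
  175 → locker 2  [load 575/650]
  175 → locker 3 (new)  [load 175/650]
  125 → locker 3  [load 300/650]
  100 → locker 3  [load 400/650]
  75 → locker 2  [load 650/650]
3 storage lockers opened.

3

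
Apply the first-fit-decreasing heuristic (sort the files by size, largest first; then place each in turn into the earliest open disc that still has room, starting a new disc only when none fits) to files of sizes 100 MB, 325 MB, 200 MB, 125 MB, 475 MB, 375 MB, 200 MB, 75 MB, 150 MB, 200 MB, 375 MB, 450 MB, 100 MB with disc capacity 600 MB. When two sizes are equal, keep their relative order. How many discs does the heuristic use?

6

Sorted descending: 475, 450, 375, 375, 325, 200, 200, 200, 150, 125, 100, 100, 75.
  475 → disc 1 (new)  [load 475/600]
  450 → disc 2 (new)  [load 450/600]
  375 → disc 3 (new)  [load 375/600]
  375 → disc 4 (new)  [load 375/600]
  325 → disc 5 (new)  [load 325/600]
  200 → disc 3  [load 575/600]
  200 → disc 4  [load 575/600]
  200 → disc 5  [load 525/600]
  150 → disc 2  [load 600/600]
  125 → disc 1  [load 600/600]
  100 → disc 6 (new)  [load 100/600]
  100 → disc 6  [load 200/600]
  75 → disc 5  [load 600/600]
6 discs opened.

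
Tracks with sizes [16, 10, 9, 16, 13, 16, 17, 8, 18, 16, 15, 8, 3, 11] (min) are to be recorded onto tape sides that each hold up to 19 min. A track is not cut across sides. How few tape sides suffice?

Total = 18 + 17 + 16 + 16 + 16 + 16 + 15 + 13 + 11 + 10 + 9 + 8 + 8 + 3 = 176 min.
Lower bound: ⌈176/19⌉ = 10 tape sides.
A packing using 11 tape sides:
  side 1: 18 = 18
  side 2: 17 = 17
  side 3: 16 + 3 = 19
  side 4: 16 = 16
  side 5: 16 = 16
  side 6: 16 = 16
  side 7: 15 = 15
  side 8: 13 = 13
  side 9: 11 + 8 = 19
  side 10: 10 + 9 = 19
  side 11: 8 = 8
No arrangement into 10 tape sides stays within capacity, so 11 is optimal.

11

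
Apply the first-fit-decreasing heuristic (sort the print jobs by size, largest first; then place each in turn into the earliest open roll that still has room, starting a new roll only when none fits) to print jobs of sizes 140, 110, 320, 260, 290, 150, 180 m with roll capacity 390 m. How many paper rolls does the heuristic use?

Sorted descending: 320, 290, 260, 180, 150, 140, 110.
  320 → roll 1 (new)  [load 320/390]
  290 → roll 2 (new)  [load 290/390]
  260 → roll 3 (new)  [load 260/390]
  180 → roll 4 (new)  [load 180/390]
  150 → roll 4  [load 330/390]
  140 → roll 5 (new)  [load 140/390]
  110 → roll 3  [load 370/390]
5 paper rolls opened.

5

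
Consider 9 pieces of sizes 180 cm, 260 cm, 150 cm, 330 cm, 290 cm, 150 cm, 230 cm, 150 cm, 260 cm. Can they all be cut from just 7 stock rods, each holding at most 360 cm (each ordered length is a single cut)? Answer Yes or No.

A valid assignment using 7 stock rods:
  stock rod 1: 330 = 330
  stock rod 2: 290 = 290
  stock rod 3: 260 = 260
  stock rod 4: 260 = 260
  stock rod 5: 230 = 230
  stock rod 6: 180 + 150 = 330
  stock rod 7: 150 + 150 = 300
Every load is within 360 cm, so 7 stock rods suffice.

Yes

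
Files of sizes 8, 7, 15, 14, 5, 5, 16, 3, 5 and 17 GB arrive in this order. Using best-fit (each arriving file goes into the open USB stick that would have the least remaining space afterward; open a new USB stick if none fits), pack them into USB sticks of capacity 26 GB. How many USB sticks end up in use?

5

  8 → USB stick 1 (new)  [load 8/26]
  7 → USB stick 1  [load 15/26]
  15 → USB stick 2 (new)  [load 15/26]
  14 → USB stick 3 (new)  [load 14/26]
  5 → USB stick 1  [load 20/26]
  5 → USB stick 1  [load 25/26]
  16 → USB stick 4 (new)  [load 16/26]
  3 → USB stick 4  [load 19/26]
  5 → USB stick 4  [load 24/26]
  17 → USB stick 5 (new)  [load 17/26]
5 USB sticks opened.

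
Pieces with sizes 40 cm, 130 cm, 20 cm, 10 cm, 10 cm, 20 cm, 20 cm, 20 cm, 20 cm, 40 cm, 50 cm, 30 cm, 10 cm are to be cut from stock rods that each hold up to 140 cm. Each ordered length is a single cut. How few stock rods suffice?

3

Total = 130 + 50 + 40 + 40 + 30 + 20 + 20 + 20 + 20 + 20 + 10 + 10 + 10 = 420 cm.
Lower bound: ⌈420/140⌉ = 3 stock rods.
A packing using 3 stock rods:
  stock rod 1: 130 + 10 = 140
  stock rod 2: 50 + 40 + 40 + 10 = 140
  stock rod 3: 30 + 20 + 20 + 20 + 20 + 20 + 10 = 140
This matches the lower bound, so 3 is optimal.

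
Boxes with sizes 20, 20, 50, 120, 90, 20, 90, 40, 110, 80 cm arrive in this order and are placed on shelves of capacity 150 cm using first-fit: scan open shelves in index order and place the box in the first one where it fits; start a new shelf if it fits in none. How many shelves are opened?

6

  20 → shelf 1 (new)  [load 20/150]
  20 → shelf 1  [load 40/150]
  50 → shelf 1  [load 90/150]
  120 → shelf 2 (new)  [load 120/150]
  90 → shelf 3 (new)  [load 90/150]
  20 → shelf 1  [load 110/150]
  90 → shelf 4 (new)  [load 90/150]
  40 → shelf 1  [load 150/150]
  110 → shelf 5 (new)  [load 110/150]
  80 → shelf 6 (new)  [load 80/150]
6 shelves opened.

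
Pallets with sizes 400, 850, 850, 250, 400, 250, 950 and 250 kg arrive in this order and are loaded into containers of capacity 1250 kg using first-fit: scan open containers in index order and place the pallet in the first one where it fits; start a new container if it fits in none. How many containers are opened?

4

  400 → container 1 (new)  [load 400/1250]
  850 → container 1  [load 1250/1250]
  850 → container 2 (new)  [load 850/1250]
  250 → container 2  [load 1100/1250]
  400 → container 3 (new)  [load 400/1250]
  250 → container 3  [load 650/1250]
  950 → container 4 (new)  [load 950/1250]
  250 → container 3  [load 900/1250]
4 containers opened.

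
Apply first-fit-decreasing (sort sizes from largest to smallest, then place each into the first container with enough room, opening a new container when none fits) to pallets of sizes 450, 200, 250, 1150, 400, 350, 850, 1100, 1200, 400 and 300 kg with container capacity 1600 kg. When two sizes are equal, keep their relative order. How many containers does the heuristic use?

Sorted descending: 1200, 1150, 1100, 850, 450, 400, 400, 350, 300, 250, 200.
  1200 → container 1 (new)  [load 1200/1600]
  1150 → container 2 (new)  [load 1150/1600]
  1100 → container 3 (new)  [load 1100/1600]
  850 → container 4 (new)  [load 850/1600]
  450 → container 2  [load 1600/1600]
  400 → container 1  [load 1600/1600]
  400 → container 3  [load 1500/1600]
  350 → container 4  [load 1200/1600]
  300 → container 4  [load 1500/1600]
  250 → container 5 (new)  [load 250/1600]
  200 → container 5  [load 450/1600]
5 containers opened.

5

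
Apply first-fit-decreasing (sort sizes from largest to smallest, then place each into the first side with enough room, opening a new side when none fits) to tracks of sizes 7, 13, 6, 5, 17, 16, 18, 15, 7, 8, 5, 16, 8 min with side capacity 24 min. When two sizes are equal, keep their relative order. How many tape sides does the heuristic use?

Sorted descending: 18, 17, 16, 16, 15, 13, 8, 8, 7, 7, 6, 5, 5.
  18 → side 1 (new)  [load 18/24]
  17 → side 2 (new)  [load 17/24]
  16 → side 3 (new)  [load 16/24]
  16 → side 4 (new)  [load 16/24]
  15 → side 5 (new)  [load 15/24]
  13 → side 6 (new)  [load 13/24]
  8 → side 3  [load 24/24]
  8 → side 4  [load 24/24]
  7 → side 2  [load 24/24]
  7 → side 5  [load 22/24]
  6 → side 1  [load 24/24]
  5 → side 6  [load 18/24]
  5 → side 6  [load 23/24]
6 tape sides opened.

6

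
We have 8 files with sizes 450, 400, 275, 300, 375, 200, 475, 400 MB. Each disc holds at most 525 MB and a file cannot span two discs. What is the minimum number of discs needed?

Total = 475 + 450 + 400 + 400 + 375 + 300 + 275 + 200 = 2875 MB.
Lower bound: ⌈2875/525⌉ = 6 discs.
Also, 7 files each exceed 525/2 MB, and no two of those can share a disc, so at least 7 discs are needed.
A packing using 7 discs:
  disc 1: 475 = 475
  disc 2: 450 = 450
  disc 3: 400 = 400
  disc 4: 400 = 400
  disc 5: 375 = 375
  disc 6: 300 + 200 = 500
  disc 7: 275 = 275
This matches the lower bound, so 7 is optimal.

7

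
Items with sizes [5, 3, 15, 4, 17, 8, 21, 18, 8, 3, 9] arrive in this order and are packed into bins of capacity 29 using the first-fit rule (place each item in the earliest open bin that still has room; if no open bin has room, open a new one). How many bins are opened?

4

  5 → bin 1 (new)  [load 5/29]
  3 → bin 1  [load 8/29]
  15 → bin 1  [load 23/29]
  4 → bin 1  [load 27/29]
  17 → bin 2 (new)  [load 17/29]
  8 → bin 2  [load 25/29]
  21 → bin 3 (new)  [load 21/29]
  18 → bin 4 (new)  [load 18/29]
  8 → bin 3  [load 29/29]
  3 → bin 2  [load 28/29]
  9 → bin 4  [load 27/29]
4 bins opened.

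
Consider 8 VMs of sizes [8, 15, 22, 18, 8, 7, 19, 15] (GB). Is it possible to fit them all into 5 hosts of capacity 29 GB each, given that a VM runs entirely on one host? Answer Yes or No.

A valid assignment using 5 hosts:
  host 1: 22 + 7 = 29
  host 2: 19 + 8 = 27
  host 3: 18 + 8 = 26
  host 4: 15 = 15
  host 5: 15 = 15
Every load is within 29 GB, so 5 hosts suffice.

Yes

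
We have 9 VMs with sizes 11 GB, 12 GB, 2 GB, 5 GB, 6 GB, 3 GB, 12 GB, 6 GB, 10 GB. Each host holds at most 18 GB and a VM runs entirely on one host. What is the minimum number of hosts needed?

4

Total = 12 + 12 + 11 + 10 + 6 + 6 + 5 + 3 + 2 = 67 GB.
Lower bound: ⌈67/18⌉ = 4 hosts.
A packing using 4 hosts:
  host 1: 12 + 6 = 18
  host 2: 12 + 6 = 18
  host 3: 11 + 5 + 2 = 18
  host 4: 10 + 3 = 13
This matches the lower bound, so 4 is optimal.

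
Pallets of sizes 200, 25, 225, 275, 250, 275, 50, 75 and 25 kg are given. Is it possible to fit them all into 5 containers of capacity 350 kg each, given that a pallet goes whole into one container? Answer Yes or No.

Yes

A valid assignment using 5 containers:
  container 1: 275 + 75 = 350
  container 2: 275 + 50 + 25 = 350
  container 3: 250 + 25 = 275
  container 4: 225 = 225
  container 5: 200 = 200
Every load is within 350 kg, so 5 containers suffice.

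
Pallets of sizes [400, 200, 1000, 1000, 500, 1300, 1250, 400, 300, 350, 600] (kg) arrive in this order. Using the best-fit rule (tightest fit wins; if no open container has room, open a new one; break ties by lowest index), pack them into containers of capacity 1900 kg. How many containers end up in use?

  400 → container 1 (new)  [load 400/1900]
  200 → container 1  [load 600/1900]
  1000 → container 1  [load 1600/1900]
  1000 → container 2 (new)  [load 1000/1900]
  500 → container 2  [load 1500/1900]
  1300 → container 3 (new)  [load 1300/1900]
  1250 → container 4 (new)  [load 1250/1900]
  400 → container 2  [load 1900/1900]
  300 → container 1  [load 1900/1900]
  350 → container 3  [load 1650/1900]
  600 → container 4  [load 1850/1900]
4 containers opened.

4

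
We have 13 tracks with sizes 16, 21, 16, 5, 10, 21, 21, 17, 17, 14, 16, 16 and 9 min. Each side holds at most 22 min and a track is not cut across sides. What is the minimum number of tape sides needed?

Total = 21 + 21 + 21 + 17 + 17 + 16 + 16 + 16 + 16 + 14 + 10 + 9 + 5 = 199 min.
Lower bound: ⌈199/22⌉ = 10 tape sides.
A packing using 11 tape sides:
  side 1: 21 = 21
  side 2: 21 = 21
  side 3: 21 = 21
  side 4: 17 + 5 = 22
  side 5: 17 = 17
  side 6: 16 = 16
  side 7: 16 = 16
  side 8: 16 = 16
  side 9: 16 = 16
  side 10: 14 = 14
  side 11: 10 + 9 = 19
No arrangement into 10 tape sides stays within capacity, so 11 is optimal.

11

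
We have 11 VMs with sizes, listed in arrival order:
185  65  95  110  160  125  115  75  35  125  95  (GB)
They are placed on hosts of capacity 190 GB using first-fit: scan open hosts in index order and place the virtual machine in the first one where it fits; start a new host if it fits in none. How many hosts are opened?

8

  185 → host 1 (new)  [load 185/190]
  65 → host 2 (new)  [load 65/190]
  95 → host 2  [load 160/190]
  110 → host 3 (new)  [load 110/190]
  160 → host 4 (new)  [load 160/190]
  125 → host 5 (new)  [load 125/190]
  115 → host 6 (new)  [load 115/190]
  75 → host 3  [load 185/190]
  35 → host 5  [load 160/190]
  125 → host 7 (new)  [load 125/190]
  95 → host 8 (new)  [load 95/190]
8 hosts opened.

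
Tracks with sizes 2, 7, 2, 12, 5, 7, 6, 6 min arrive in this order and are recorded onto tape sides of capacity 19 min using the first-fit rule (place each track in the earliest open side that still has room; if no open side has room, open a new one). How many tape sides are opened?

  2 → side 1 (new)  [load 2/19]
  7 → side 1  [load 9/19]
  2 → side 1  [load 11/19]
  12 → side 2 (new)  [load 12/19]
  5 → side 1  [load 16/19]
  7 → side 2  [load 19/19]
  6 → side 3 (new)  [load 6/19]
  6 → side 3  [load 12/19]
3 tape sides opened.

3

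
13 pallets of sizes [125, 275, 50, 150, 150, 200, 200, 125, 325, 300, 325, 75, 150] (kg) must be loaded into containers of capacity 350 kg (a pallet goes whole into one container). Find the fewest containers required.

Total = 325 + 325 + 300 + 275 + 200 + 200 + 150 + 150 + 150 + 125 + 125 + 75 + 50 = 2450 kg.
Lower bound: ⌈2450/350⌉ = 7 containers.
A packing using 8 containers:
  container 1: 325 = 325
  container 2: 325 = 325
  container 3: 300 + 50 = 350
  container 4: 275 + 75 = 350
  container 5: 200 + 150 = 350
  container 6: 200 + 150 = 350
  container 7: 150 + 125 = 275
  container 8: 125 = 125
No arrangement into 7 containers stays within capacity, so 8 is optimal.

8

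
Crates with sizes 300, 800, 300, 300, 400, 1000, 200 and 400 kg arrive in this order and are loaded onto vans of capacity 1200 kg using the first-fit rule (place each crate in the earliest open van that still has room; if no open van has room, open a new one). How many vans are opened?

  300 → van 1 (new)  [load 300/1200]
  800 → van 1  [load 1100/1200]
  300 → van 2 (new)  [load 300/1200]
  300 → van 2  [load 600/1200]
  400 → van 2  [load 1000/1200]
  1000 → van 3 (new)  [load 1000/1200]
  200 → van 2  [load 1200/1200]
  400 → van 4 (new)  [load 400/1200]
4 vans opened.

4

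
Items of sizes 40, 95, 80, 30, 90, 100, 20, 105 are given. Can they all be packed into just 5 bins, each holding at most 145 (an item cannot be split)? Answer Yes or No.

Yes

A valid assignment using 5 bins:
  bin 1: 105 + 40 = 145
  bin 2: 100 + 30 = 130
  bin 3: 95 + 20 = 115
  bin 4: 90 = 90
  bin 5: 80 = 80
Every load is within 145, so 5 bins suffice.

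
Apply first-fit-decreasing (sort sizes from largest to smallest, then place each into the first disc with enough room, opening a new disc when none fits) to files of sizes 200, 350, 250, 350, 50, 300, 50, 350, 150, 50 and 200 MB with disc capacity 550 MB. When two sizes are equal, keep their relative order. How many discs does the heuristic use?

Sorted descending: 350, 350, 350, 300, 250, 200, 200, 150, 50, 50, 50.
  350 → disc 1 (new)  [load 350/550]
  350 → disc 2 (new)  [load 350/550]
  350 → disc 3 (new)  [load 350/550]
  300 → disc 4 (new)  [load 300/550]
  250 → disc 4  [load 550/550]
  200 → disc 1  [load 550/550]
  200 → disc 2  [load 550/550]
  150 → disc 3  [load 500/550]
  50 → disc 3  [load 550/550]
  50 → disc 5 (new)  [load 50/550]
  50 → disc 5  [load 100/550]
5 discs opened.

5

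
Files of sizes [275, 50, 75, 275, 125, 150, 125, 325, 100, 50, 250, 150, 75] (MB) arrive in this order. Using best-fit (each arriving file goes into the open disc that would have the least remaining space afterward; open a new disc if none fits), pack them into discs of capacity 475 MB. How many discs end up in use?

5

  275 → disc 1 (new)  [load 275/475]
  50 → disc 1  [load 325/475]
  75 → disc 1  [load 400/475]
  275 → disc 2 (new)  [load 275/475]
  125 → disc 2  [load 400/475]
  150 → disc 3 (new)  [load 150/475]
  125 → disc 3  [load 275/475]
  325 → disc 4 (new)  [load 325/475]
  100 → disc 4  [load 425/475]
  50 → disc 4  [load 475/475]
  250 → disc 5 (new)  [load 250/475]
  150 → disc 3  [load 425/475]
  75 → disc 1  [load 475/475]
5 discs opened.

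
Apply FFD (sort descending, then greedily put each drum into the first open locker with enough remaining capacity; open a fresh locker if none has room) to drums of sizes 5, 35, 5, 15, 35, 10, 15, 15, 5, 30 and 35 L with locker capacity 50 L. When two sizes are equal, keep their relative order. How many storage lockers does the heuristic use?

5

Sorted descending: 35, 35, 35, 30, 15, 15, 15, 10, 5, 5, 5.
  35 → locker 1 (new)  [load 35/50]
  35 → locker 2 (new)  [load 35/50]
  35 → locker 3 (new)  [load 35/50]
  30 → locker 4 (new)  [load 30/50]
  15 → locker 1  [load 50/50]
  15 → locker 2  [load 50/50]
  15 → locker 3  [load 50/50]
  10 → locker 4  [load 40/50]
  5 → locker 4  [load 45/50]
  5 → locker 4  [load 50/50]
  5 → locker 5 (new)  [load 5/50]
5 storage lockers opened.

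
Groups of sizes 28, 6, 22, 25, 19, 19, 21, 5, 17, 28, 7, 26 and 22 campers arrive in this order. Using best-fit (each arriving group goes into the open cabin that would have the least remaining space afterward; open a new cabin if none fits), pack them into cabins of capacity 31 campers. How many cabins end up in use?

  28 → cabin 1 (new)  [load 28/31]
  6 → cabin 2 (new)  [load 6/31]
  22 → cabin 2  [load 28/31]
  25 → cabin 3 (new)  [load 25/31]
  19 → cabin 4 (new)  [load 19/31]
  19 → cabin 5 (new)  [load 19/31]
  21 → cabin 6 (new)  [load 21/31]
  5 → cabin 3  [load 30/31]
  17 → cabin 7 (new)  [load 17/31]
  28 → cabin 8 (new)  [load 28/31]
  7 → cabin 6  [load 28/31]
  26 → cabin 9 (new)  [load 26/31]
  22 → cabin 10 (new)  [load 22/31]
10 cabins opened.

10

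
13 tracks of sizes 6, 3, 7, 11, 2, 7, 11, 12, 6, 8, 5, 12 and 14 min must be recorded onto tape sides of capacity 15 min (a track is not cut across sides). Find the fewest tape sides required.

8

Total = 14 + 12 + 12 + 11 + 11 + 8 + 7 + 7 + 6 + 6 + 5 + 3 + 2 = 104 min.
Lower bound: ⌈104/15⌉ = 7 tape sides.
A packing using 8 tape sides:
  side 1: 14 = 14
  side 2: 12 + 3 = 15
  side 3: 12 + 2 = 14
  side 4: 11 = 11
  side 5: 11 = 11
  side 6: 8 + 7 = 15
  side 7: 7 + 6 = 13
  side 8: 6 + 5 = 11
No arrangement into 7 tape sides stays within capacity, so 8 is optimal.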